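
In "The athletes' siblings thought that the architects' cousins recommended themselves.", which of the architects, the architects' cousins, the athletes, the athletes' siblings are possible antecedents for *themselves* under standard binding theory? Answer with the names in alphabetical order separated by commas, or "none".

*themselves* is a reflexive; Principle A requires it to be bound within its binding domain — the clause headed by 'recommended'.
— the architects: possessor inside the subject DP of the clause headed by 'recommended'; does not c-command the reflexive — cannot bind it (Principle A).
— the architects' cousins: subject of the clause headed by 'recommended'; c-commands the reflexive within its binding domain — allowed (Principle A).
— the athletes: possessor inside the subject DP of the matrix clause; does not c-command the reflexive — cannot bind it (Principle A).
— the athletes' siblings: subject of the matrix clause; c-commands the reflexive but lies outside its binding domain — cannot bind it (Principle A).

the architects' cousins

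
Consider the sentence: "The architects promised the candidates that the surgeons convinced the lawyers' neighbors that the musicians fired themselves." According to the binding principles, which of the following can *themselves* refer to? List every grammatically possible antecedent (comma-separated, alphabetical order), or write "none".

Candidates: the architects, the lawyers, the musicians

the musicians

*themselves* is a reflexive; Principle A requires it to be bound within its binding domain — the clause headed by 'fired'.
— the architects: subject of the matrix clause; c-commands the reflexive but lies outside its binding domain — cannot bind it (Principle A).
— the lawyers: possessor inside the object DP of the clause headed by 'convinced'; does not c-command the reflexive — cannot bind it (Principle A).
— the musicians: subject of the clause headed by 'fired'; c-commands the reflexive within its binding domain — allowed (Principle A).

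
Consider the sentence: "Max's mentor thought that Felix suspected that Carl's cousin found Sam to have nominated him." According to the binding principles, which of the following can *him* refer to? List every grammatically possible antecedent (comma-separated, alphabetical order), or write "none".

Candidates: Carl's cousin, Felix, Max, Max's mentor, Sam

*him* is a pronoun; Principle B requires it to be free in its binding domain — the clause headed by 'nominated'.
— Carl's cousin: subject of the clause headed by 'found'; c-commands the pronoun but lies outside its binding domain — allowed.
— Felix: subject of the clause headed by 'suspected'; c-commands the pronoun but lies outside its binding domain — allowed.
— Max: possessor inside the subject DP of the matrix clause; does not c-command the pronoun — Principle B does not apply; allowed.
— Max's mentor: subject of the matrix clause; c-commands the pronoun but lies outside its binding domain — allowed.
— Sam: subject of the clause headed by 'nominated'; c-commands the pronoun within its binding domain — blocked (Principle B).

Carl's cousin, Felix, Max, Max's mentor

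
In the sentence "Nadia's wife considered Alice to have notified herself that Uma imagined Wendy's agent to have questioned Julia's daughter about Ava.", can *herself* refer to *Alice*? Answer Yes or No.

*herself* is a reflexive; Principle A requires it to be bound within its binding domain — the clause headed by 'notified'.
— Alice: subject of the clause headed by 'notified'; c-commands the reflexive within its binding domain — allowed (Principle A).

Yes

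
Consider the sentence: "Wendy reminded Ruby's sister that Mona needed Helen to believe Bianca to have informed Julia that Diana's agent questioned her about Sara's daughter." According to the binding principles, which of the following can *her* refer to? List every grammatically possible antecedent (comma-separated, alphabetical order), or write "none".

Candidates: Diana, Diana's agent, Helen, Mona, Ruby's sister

*her* is a pronoun; Principle B requires it to be free in its binding domain — the clause headed by 'questioned'.
— Diana: possessor inside the subject DP of the clause headed by 'questioned'; does not c-command the pronoun — Principle B does not apply; allowed.
— Diana's agent: subject of the clause headed by 'questioned'; c-commands the pronoun within its binding domain — blocked (Principle B).
— Helen: subject of the clause headed by 'believe'; c-commands the pronoun but lies outside its binding domain — allowed.
— Mona: subject of the clause headed by 'needed'; c-commands the pronoun but lies outside its binding domain — allowed.
— Ruby's sister: object of the matrix clause; c-commands the pronoun but lies outside its binding domain — allowed.

Diana, Helen, Mona, Ruby's sister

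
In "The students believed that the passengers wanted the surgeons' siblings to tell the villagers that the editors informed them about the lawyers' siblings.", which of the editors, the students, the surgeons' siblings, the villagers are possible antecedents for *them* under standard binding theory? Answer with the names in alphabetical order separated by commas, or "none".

the students, the surgeons' siblings, the villagers

*them* is a pronoun; Principle B requires it to be free in its binding domain — the clause headed by 'informed'.
— the editors: subject of the clause headed by 'informed'; c-commands the pronoun within its binding domain — blocked (Principle B).
— the students: subject of the matrix clause; c-commands the pronoun but lies outside its binding domain — allowed.
— the surgeons' siblings: subject of the clause headed by 'tell'; c-commands the pronoun but lies outside its binding domain — allowed.
— the villagers: object of the clause headed by 'tell'; c-commands the pronoun but lies outside its binding domain — allowed.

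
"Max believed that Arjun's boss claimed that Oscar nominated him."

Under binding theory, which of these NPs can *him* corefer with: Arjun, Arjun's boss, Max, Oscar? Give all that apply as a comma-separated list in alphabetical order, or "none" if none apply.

*him* is a pronoun; Principle B requires it to be free in its binding domain — the clause headed by 'nominated'.
— Arjun: possessor inside the subject DP of the clause headed by 'claimed'; does not c-command the pronoun — Principle B does not apply; allowed.
— Arjun's boss: subject of the clause headed by 'claimed'; c-commands the pronoun but lies outside its binding domain — allowed.
— Max: subject of the matrix clause; c-commands the pronoun but lies outside its binding domain — allowed.
— Oscar: subject of the clause headed by 'nominated'; c-commands the pronoun within its binding domain — blocked (Principle B).

Arjun, Arjun's boss, Max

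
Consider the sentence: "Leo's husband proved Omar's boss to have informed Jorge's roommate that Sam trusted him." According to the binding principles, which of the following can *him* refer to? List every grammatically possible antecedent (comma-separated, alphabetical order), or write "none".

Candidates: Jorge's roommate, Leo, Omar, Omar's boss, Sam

Jorge's roommate, Leo, Omar, Omar's boss

*him* is a pronoun; Principle B requires it to be free in its binding domain — the clause headed by 'trusted'.
— Jorge's roommate: object of the clause headed by 'informed'; c-commands the pronoun but lies outside its binding domain — allowed.
— Leo: possessor inside the subject DP of the matrix clause; does not c-command the pronoun — Principle B does not apply; allowed.
— Omar: possessor inside the subject DP of the clause headed by 'informed'; does not c-command the pronoun — Principle B does not apply; allowed.
— Omar's boss: subject of the clause headed by 'informed'; c-commands the pronoun but lies outside its binding domain — allowed.
— Sam: subject of the clause headed by 'trusted'; c-commands the pronoun within its binding domain — blocked (Principle B).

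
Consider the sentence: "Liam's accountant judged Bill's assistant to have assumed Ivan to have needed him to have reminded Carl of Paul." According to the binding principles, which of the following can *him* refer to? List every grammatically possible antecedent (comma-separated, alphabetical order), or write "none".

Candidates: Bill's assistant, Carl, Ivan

*him* is a pronoun; Principle B requires it to be free in its binding domain — the clause headed by 'needed'.
— Bill's assistant: subject of the clause headed by 'assumed'; c-commands the pronoun but lies outside its binding domain — allowed.
— Carl: object of the clause headed by 'reminded'; is c-commanded by the pronoun; coreference would bind this R-expression — blocked (Principle C).
— Ivan: subject of the clause headed by 'needed'; c-commands the pronoun within its binding domain — blocked (Principle B).

Bill's assistant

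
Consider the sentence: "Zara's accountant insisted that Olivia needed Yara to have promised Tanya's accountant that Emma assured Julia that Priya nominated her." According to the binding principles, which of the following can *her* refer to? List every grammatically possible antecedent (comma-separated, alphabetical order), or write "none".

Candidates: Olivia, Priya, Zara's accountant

Olivia, Zara's accountant

*her* is a pronoun; Principle B requires it to be free in its binding domain — the clause headed by 'nominated'.
— Olivia: subject of the clause headed by 'needed'; c-commands the pronoun but lies outside its binding domain — allowed.
— Priya: subject of the clause headed by 'nominated'; c-commands the pronoun within its binding domain — blocked (Principle B).
— Zara's accountant: subject of the matrix clause; c-commands the pronoun but lies outside its binding domain — allowed.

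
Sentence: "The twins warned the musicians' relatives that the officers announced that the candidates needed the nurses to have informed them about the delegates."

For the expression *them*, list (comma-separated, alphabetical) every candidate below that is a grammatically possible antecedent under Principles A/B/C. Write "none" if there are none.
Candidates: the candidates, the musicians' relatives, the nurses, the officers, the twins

*them* is a pronoun; Principle B requires it to be free in its binding domain — the clause headed by 'informed'.
— the candidates: subject of the clause headed by 'needed'; c-commands the pronoun but lies outside its binding domain — allowed.
— the musicians' relatives: object of the matrix clause; c-commands the pronoun but lies outside its binding domain — allowed.
— the nurses: subject of the clause headed by 'informed'; c-commands the pronoun within its binding domain — blocked (Principle B).
— the officers: subject of the clause headed by 'announced'; c-commands the pronoun but lies outside its binding domain — allowed.
— the twins: subject of the matrix clause; c-commands the pronoun but lies outside its binding domain — allowed.

the candidates, the musicians' relatives, the officers, the twins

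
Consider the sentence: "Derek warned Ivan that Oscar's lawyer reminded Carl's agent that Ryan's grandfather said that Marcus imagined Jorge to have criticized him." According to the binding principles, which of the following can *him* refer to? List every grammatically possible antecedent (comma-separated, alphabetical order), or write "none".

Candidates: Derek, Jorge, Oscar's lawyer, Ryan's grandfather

Derek, Oscar's lawyer, Ryan's grandfather

*him* is a pronoun; Principle B requires it to be free in its binding domain — the clause headed by 'criticized'.
— Derek: subject of the matrix clause; c-commands the pronoun but lies outside its binding domain — allowed.
— Jorge: subject of the clause headed by 'criticized'; c-commands the pronoun within its binding domain — blocked (Principle B).
— Oscar's lawyer: subject of the clause headed by 'reminded'; c-commands the pronoun but lies outside its binding domain — allowed.
— Ryan's grandfather: subject of the clause headed by 'said'; c-commands the pronoun but lies outside its binding domain — allowed.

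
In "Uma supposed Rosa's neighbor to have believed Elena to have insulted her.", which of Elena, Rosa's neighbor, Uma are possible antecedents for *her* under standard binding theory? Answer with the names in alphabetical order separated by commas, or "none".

*her* is a pronoun; Principle B requires it to be free in its binding domain — the clause headed by 'insulted'.
— Elena: subject of the clause headed by 'insulted'; c-commands the pronoun within its binding domain — blocked (Principle B).
— Rosa's neighbor: subject of the clause headed by 'believed'; c-commands the pronoun but lies outside its binding domain — allowed.
— Uma: subject of the matrix clause; c-commands the pronoun but lies outside its binding domain — allowed.

Rosa's neighbor, Uma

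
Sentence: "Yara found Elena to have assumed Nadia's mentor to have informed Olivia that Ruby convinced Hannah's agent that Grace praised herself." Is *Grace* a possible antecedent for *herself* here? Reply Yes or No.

Yes

*herself* is a reflexive; Principle A requires it to be bound within its binding domain — the clause headed by 'praised'.
— Grace: subject of the clause headed by 'praised'; c-commands the reflexive within its binding domain — allowed (Principle A).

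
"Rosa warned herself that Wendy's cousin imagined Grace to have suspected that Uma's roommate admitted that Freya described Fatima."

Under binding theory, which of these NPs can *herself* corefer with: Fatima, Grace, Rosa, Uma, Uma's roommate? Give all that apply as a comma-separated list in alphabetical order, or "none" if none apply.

*herself* is a reflexive; Principle A requires it to be bound within its binding domain — the matrix clause.
— Fatima: object of the clause headed by 'described'; does not c-command the reflexive — cannot bind it (Principle A).
— Grace: subject of the clause headed by 'suspected'; does not c-command the reflexive — cannot bind it (Principle A).
— Rosa: subject of the matrix clause; c-commands the reflexive within its binding domain — allowed (Principle A).
— Uma: possessor inside the subject DP of the clause headed by 'admitted'; does not c-command the reflexive — cannot bind it (Principle A).
— Uma's roommate: subject of the clause headed by 'admitted'; does not c-command the reflexive — cannot bind it (Principle A).

Rosa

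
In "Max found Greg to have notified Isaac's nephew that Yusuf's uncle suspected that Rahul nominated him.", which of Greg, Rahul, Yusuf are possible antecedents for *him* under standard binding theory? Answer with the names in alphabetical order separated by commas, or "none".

Greg, Yusuf

*him* is a pronoun; Principle B requires it to be free in its binding domain — the clause headed by 'nominated'.
— Greg: subject of the clause headed by 'notified'; c-commands the pronoun but lies outside its binding domain — allowed.
— Rahul: subject of the clause headed by 'nominated'; c-commands the pronoun within its binding domain — blocked (Principle B).
— Yusuf: possessor inside the subject DP of the clause headed by 'suspected'; does not c-command the pronoun — Principle B does not apply; allowed.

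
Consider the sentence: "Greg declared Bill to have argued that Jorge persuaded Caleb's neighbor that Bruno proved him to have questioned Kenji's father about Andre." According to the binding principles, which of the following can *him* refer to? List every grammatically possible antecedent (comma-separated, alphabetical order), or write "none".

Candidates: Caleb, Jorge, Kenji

*him* is a pronoun; Principle B requires it to be free in its binding domain — the clause headed by 'proved'.
— Caleb: possessor inside the object DP of the clause headed by 'persuaded'; does not c-command the pronoun — Principle B does not apply; allowed.
— Jorge: subject of the clause headed by 'persuaded'; c-commands the pronoun but lies outside its binding domain — allowed.
— Kenji: possessor inside the object DP of the clause headed by 'questioned'; is c-commanded by the pronoun; coreference would bind this R-expression — blocked (Principle C).

Caleb, Jorge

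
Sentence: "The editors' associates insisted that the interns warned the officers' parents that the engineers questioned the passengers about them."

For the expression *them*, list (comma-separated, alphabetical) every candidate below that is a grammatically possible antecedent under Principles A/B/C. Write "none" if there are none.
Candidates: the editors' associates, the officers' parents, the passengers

the editors' associates, the officers' parents

*them* is a pronoun; Principle B requires it to be free in its binding domain — the clause headed by 'questioned'.
— the editors' associates: subject of the matrix clause; c-commands the pronoun but lies outside its binding domain — allowed.
— the officers' parents: object of the clause headed by 'warned'; c-commands the pronoun but lies outside its binding domain — allowed.
— the passengers: object of the clause headed by 'questioned'; c-commands the pronoun within its binding domain — blocked (Principle B).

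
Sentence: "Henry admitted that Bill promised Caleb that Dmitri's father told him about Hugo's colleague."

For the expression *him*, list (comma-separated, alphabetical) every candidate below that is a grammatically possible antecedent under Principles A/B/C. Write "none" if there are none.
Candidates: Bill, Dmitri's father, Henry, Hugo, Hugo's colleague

*him* is a pronoun; Principle B requires it to be free in its binding domain — the clause headed by 'told'.
— Bill: subject of the clause headed by 'promised'; c-commands the pronoun but lies outside its binding domain — allowed.
— Dmitri's father: subject of the clause headed by 'told'; c-commands the pronoun within its binding domain — blocked (Principle B).
— Henry: subject of the matrix clause; c-commands the pronoun but lies outside its binding domain — allowed.
— Hugo: possessor inside the second object DP of the clause headed by 'told'; is c-commanded by the pronoun; coreference would bind this R-expression — blocked (Principle C).
— Hugo's colleague: second object of the clause headed by 'told'; is c-commanded by the pronoun; coreference would bind this R-expression — blocked (Principle C).

Bill, Henry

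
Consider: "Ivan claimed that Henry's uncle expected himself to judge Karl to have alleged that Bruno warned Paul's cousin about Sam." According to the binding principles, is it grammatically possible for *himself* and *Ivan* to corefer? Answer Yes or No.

No

*himself* is a reflexive; Principle A requires it to be bound within its binding domain — the clause headed by 'expected'.
— Ivan: subject of the matrix clause; c-commands the reflexive but lies outside its binding domain — cannot bind it (Principle A).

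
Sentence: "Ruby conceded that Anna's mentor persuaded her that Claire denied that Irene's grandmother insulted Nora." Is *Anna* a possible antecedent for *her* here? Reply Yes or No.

*her* is a pronoun; Principle B requires it to be free in its binding domain — the clause headed by 'persuaded'.
— Anna: possessor inside the subject DP of the clause headed by 'persuaded'; does not c-command the pronoun — Principle B does not apply; allowed.

Yes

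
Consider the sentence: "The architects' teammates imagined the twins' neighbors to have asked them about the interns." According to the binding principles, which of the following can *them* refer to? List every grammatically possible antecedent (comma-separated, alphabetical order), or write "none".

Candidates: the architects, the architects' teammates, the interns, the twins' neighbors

the architects, the architects' teammates

*them* is a pronoun; Principle B requires it to be free in its binding domain — the clause headed by 'asked'.
— the architects: possessor inside the subject DP of the matrix clause; does not c-command the pronoun — Principle B does not apply; allowed.
— the architects' teammates: subject of the matrix clause; c-commands the pronoun but lies outside its binding domain — allowed.
— the interns: second object of the clause headed by 'asked'; is c-commanded by the pronoun; coreference would bind this R-expression — blocked (Principle C).
— the twins' neighbors: subject of the clause headed by 'asked'; c-commands the pronoun within its binding domain — blocked (Principle B).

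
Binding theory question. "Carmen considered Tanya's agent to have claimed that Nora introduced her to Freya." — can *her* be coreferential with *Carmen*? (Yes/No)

Yes

*her* is a pronoun; Principle B requires it to be free in its binding domain — the clause headed by 'introduced'.
— Carmen: subject of the matrix clause; c-commands the pronoun but lies outside its binding domain — allowed.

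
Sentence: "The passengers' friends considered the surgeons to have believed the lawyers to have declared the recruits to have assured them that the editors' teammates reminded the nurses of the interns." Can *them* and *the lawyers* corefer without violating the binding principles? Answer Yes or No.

*the lawyers* is an R-expression; Principle C requires it to be free (not bound by any c-commanding expression).
— them: object of the clause headed by 'assured'; the pronoun does not c-command the R-expression — coreference allowed.

Yes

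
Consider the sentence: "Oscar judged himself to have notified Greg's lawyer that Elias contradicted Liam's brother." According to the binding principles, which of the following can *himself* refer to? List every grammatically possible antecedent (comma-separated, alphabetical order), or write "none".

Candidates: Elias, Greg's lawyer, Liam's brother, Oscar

*himself* is a reflexive; Principle A requires it to be bound within its binding domain — the matrix clause.
— Elias: subject of the clause headed by 'contradicted'; does not c-command the reflexive — cannot bind it (Principle A).
— Greg's lawyer: object of the clause headed by 'notified'; does not c-command the reflexive — cannot bind it (Principle A).
— Liam's brother: object of the clause headed by 'contradicted'; does not c-command the reflexive — cannot bind it (Principle A).
— Oscar: subject of the matrix clause; c-commands the reflexive within its binding domain — allowed (Principle A).

Oscar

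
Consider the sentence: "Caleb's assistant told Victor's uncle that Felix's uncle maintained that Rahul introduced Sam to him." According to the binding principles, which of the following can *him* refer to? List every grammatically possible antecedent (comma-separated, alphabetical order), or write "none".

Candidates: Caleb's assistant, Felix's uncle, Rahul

*him* is a pronoun; Principle B requires it to be free in its binding domain — the clause headed by 'introduced'.
— Caleb's assistant: subject of the matrix clause; c-commands the pronoun but lies outside its binding domain — allowed.
— Felix's uncle: subject of the clause headed by 'maintained'; c-commands the pronoun but lies outside its binding domain — allowed.
— Rahul: subject of the clause headed by 'introduced'; c-commands the pronoun within its binding domain — blocked (Principle B).

Caleb's assistant, Felix's uncle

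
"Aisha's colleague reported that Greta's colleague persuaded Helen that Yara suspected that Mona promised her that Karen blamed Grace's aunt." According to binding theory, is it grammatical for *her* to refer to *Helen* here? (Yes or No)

Yes

*Helen* is an R-expression; Principle C requires it to be free (not bound by any c-commanding expression).
— her: object of the clause headed by 'promised'; the pronoun does not c-command the R-expression — coreference allowed.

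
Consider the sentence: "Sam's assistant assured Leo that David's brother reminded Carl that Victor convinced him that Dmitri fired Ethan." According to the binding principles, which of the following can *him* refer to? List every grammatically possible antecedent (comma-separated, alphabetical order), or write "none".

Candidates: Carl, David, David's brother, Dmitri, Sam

Carl, David, David's brother, Sam

*him* is a pronoun; Principle B requires it to be free in its binding domain — the clause headed by 'convinced'.
— Carl: object of the clause headed by 'reminded'; c-commands the pronoun but lies outside its binding domain — allowed.
— David: possessor inside the subject DP of the clause headed by 'reminded'; does not c-command the pronoun — Principle B does not apply; allowed.
— David's brother: subject of the clause headed by 'reminded'; c-commands the pronoun but lies outside its binding domain — allowed.
— Dmitri: subject of the clause headed by 'fired'; is c-commanded by the pronoun; coreference would bind this R-expression — blocked (Principle C).
— Sam: possessor inside the subject DP of the matrix clause; does not c-command the pronoun — Principle B does not apply; allowed.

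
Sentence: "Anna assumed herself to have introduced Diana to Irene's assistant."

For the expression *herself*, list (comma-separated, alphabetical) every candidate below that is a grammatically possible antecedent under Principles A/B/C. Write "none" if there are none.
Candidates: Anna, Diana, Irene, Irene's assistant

*herself* is a reflexive; Principle A requires it to be bound within its binding domain — the matrix clause.
— Anna: subject of the matrix clause; c-commands the reflexive within its binding domain — allowed (Principle A).
— Diana: object of the clause headed by 'introduced'; does not c-command the reflexive — cannot bind it (Principle A).
— Irene: possessor inside the second object DP of the clause headed by 'introduced'; does not c-command the reflexive — cannot bind it (Principle A).
— Irene's assistant: second object of the clause headed by 'introduced'; does not c-command the reflexive — cannot bind it (Principle A).

Anna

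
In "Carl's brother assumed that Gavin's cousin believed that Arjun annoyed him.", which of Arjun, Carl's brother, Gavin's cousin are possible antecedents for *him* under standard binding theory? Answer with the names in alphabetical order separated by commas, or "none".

Carl's brother, Gavin's cousin

*him* is a pronoun; Principle B requires it to be free in its binding domain — the clause headed by 'annoyed'.
— Arjun: subject of the clause headed by 'annoyed'; c-commands the pronoun within its binding domain — blocked (Principle B).
— Carl's brother: subject of the matrix clause; c-commands the pronoun but lies outside its binding domain — allowed.
— Gavin's cousin: subject of the clause headed by 'believed'; c-commands the pronoun but lies outside its binding domain — allowed.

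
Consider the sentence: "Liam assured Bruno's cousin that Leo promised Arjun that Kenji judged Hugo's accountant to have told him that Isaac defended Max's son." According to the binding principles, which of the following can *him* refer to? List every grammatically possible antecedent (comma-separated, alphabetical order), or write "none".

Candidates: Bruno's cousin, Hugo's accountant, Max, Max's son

*him* is a pronoun; Principle B requires it to be free in its binding domain — the clause headed by 'told'.
— Bruno's cousin: object of the matrix clause; c-commands the pronoun but lies outside its binding domain — allowed.
— Hugo's accountant: subject of the clause headed by 'told'; c-commands the pronoun within its binding domain — blocked (Principle B).
— Max: possessor inside the object DP of the clause headed by 'defended'; is c-commanded by the pronoun; coreference would bind this R-expression — blocked (Principle C).
— Max's son: object of the clause headed by 'defended'; is c-commanded by the pronoun; coreference would bind this R-expression — blocked (Principle C).

Bruno's cousin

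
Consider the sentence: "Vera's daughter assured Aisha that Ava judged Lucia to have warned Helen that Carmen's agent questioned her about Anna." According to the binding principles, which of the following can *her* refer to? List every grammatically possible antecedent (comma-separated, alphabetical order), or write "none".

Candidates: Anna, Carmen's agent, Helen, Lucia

*her* is a pronoun; Principle B requires it to be free in its binding domain — the clause headed by 'questioned'.
— Anna: second object of the clause headed by 'questioned'; is c-commanded by the pronoun; coreference would bind this R-expression — blocked (Principle C).
— Carmen's agent: subject of the clause headed by 'questioned'; c-commands the pronoun within its binding domain — blocked (Principle B).
— Helen: object of the clause headed by 'warned'; c-commands the pronoun but lies outside its binding domain — allowed.
— Lucia: subject of the clause headed by 'warned'; c-commands the pronoun but lies outside its binding domain — allowed.

Helen, Lucia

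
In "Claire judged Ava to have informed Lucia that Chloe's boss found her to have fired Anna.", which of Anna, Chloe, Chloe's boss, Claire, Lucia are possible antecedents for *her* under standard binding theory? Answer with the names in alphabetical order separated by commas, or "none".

Chloe, Claire, Lucia

*her* is a pronoun; Principle B requires it to be free in its binding domain — the clause headed by 'found'.
— Anna: object of the clause headed by 'fired'; is c-commanded by the pronoun; coreference would bind this R-expression — blocked (Principle C).
— Chloe: possessor inside the subject DP of the clause headed by 'found'; does not c-command the pronoun — Principle B does not apply; allowed.
— Chloe's boss: subject of the clause headed by 'found'; c-commands the pronoun within its binding domain — blocked (Principle B).
— Claire: subject of the matrix clause; c-commands the pronoun but lies outside its binding domain — allowed.
— Lucia: object of the clause headed by 'informed'; c-commands the pronoun but lies outside its binding domain — allowed.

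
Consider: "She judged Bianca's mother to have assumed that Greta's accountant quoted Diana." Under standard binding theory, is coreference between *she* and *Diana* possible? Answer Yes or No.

*Diana* is an R-expression; Principle C requires it to be free (not bound by any c-commanding expression).
— she: subject of the matrix clause; the pronoun c-commands the R-expression — coreference blocked (Principle C).

No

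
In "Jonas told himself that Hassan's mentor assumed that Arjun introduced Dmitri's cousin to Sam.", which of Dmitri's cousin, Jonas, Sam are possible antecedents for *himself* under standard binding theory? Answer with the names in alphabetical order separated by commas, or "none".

*himself* is a reflexive; Principle A requires it to be bound within its binding domain — the matrix clause.
— Dmitri's cousin: object of the clause headed by 'introduced'; does not c-command the reflexive — cannot bind it (Principle A).
— Jonas: subject of the matrix clause; c-commands the reflexive within its binding domain — allowed (Principle A).
— Sam: second object of the clause headed by 'introduced'; does not c-command the reflexive — cannot bind it (Principle A).

Jonas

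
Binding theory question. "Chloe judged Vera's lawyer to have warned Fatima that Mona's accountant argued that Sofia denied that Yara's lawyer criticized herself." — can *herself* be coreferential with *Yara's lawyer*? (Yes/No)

*herself* is a reflexive; Principle A requires it to be bound within its binding domain — the clause headed by 'criticized'.
— Yara's lawyer: subject of the clause headed by 'criticized'; c-commands the reflexive within its binding domain — allowed (Principle A).

Yes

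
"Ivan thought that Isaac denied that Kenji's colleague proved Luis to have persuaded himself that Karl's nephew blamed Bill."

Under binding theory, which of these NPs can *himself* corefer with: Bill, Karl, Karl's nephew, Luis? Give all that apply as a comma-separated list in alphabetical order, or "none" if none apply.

*himself* is a reflexive; Principle A requires it to be bound within its binding domain — the clause headed by 'persuaded'.
— Bill: object of the clause headed by 'blamed'; does not c-command the reflexive — cannot bind it (Principle A).
— Karl: possessor inside the subject DP of the clause headed by 'blamed'; does not c-command the reflexive — cannot bind it (Principle A).
— Karl's nephew: subject of the clause headed by 'blamed'; does not c-command the reflexive — cannot bind it (Principle A).
— Luis: subject of the clause headed by 'persuaded'; c-commands the reflexive within its binding domain — allowed (Principle A).

Luis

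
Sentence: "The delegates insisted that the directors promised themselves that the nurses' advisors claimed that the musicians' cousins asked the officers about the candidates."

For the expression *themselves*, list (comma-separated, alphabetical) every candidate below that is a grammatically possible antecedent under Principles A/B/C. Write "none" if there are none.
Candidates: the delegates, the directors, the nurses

*themselves* is a reflexive; Principle A requires it to be bound within its binding domain — the clause headed by 'promised'.
— the delegates: subject of the matrix clause; c-commands the reflexive but lies outside its binding domain — cannot bind it (Principle A).
— the directors: subject of the clause headed by 'promised'; c-commands the reflexive within its binding domain — allowed (Principle A).
— the nurses: possessor inside the subject DP of the clause headed by 'claimed'; does not c-command the reflexive — cannot bind it (Principle A).

the directors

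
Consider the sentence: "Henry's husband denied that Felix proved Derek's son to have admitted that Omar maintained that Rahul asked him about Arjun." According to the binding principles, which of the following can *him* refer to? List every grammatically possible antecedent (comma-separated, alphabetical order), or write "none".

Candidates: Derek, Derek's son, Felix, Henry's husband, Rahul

*him* is a pronoun; Principle B requires it to be free in its binding domain — the clause headed by 'asked'.
— Derek: possessor inside the subject DP of the clause headed by 'admitted'; does not c-command the pronoun — Principle B does not apply; allowed.
— Derek's son: subject of the clause headed by 'admitted'; c-commands the pronoun but lies outside its binding domain — allowed.
— Felix: subject of the clause headed by 'proved'; c-commands the pronoun but lies outside its binding domain — allowed.
— Henry's husband: subject of the matrix clause; c-commands the pronoun but lies outside its binding domain — allowed.
— Rahul: subject of the clause headed by 'asked'; c-commands the pronoun within its binding domain — blocked (Principle B).

Derek, Derek's son, Felix, Henry's husband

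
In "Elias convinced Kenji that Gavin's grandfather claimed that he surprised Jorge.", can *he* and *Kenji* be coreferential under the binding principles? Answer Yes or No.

*Kenji* is an R-expression; Principle C requires it to be free (not bound by any c-commanding expression).
— he: subject of the clause headed by 'surprised'; the pronoun does not c-command the R-expression — coreference allowed.

Yes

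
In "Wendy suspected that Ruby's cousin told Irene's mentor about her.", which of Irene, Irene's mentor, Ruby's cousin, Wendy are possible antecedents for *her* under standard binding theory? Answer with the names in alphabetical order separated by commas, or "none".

Irene, Wendy

*her* is a pronoun; Principle B requires it to be free in its binding domain — the clause headed by 'told'.
— Irene: possessor inside the object DP of the clause headed by 'told'; does not c-command the pronoun — Principle B does not apply; allowed.
— Irene's mentor: object of the clause headed by 'told'; c-commands the pronoun within its binding domain — blocked (Principle B).
— Ruby's cousin: subject of the clause headed by 'told'; c-commands the pronoun within its binding domain — blocked (Principle B).
— Wendy: subject of the matrix clause; c-commands the pronoun but lies outside its binding domain — allowed.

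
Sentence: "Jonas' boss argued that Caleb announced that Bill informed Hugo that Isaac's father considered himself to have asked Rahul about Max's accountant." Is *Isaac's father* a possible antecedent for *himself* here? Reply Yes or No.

*himself* is a reflexive; Principle A requires it to be bound within its binding domain — the clause headed by 'considered'.
— Isaac's father: subject of the clause headed by 'considered'; c-commands the reflexive within its binding domain — allowed (Principle A).

Yes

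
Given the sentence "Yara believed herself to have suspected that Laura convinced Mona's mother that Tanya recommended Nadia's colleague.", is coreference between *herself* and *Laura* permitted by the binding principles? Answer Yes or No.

*herself* is a reflexive; Principle A requires it to be bound within its binding domain — the matrix clause.
— Laura: subject of the clause headed by 'convinced'; does not c-command the reflexive — cannot bind it (Principle A).

No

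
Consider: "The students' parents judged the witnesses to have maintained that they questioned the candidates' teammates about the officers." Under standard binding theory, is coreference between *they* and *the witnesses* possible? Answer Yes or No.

*the witnesses* is an R-expression; Principle C requires it to be free (not bound by any c-commanding expression).
— they: subject of the clause headed by 'questioned'; the pronoun does not c-command the R-expression — coreference allowed.

Yes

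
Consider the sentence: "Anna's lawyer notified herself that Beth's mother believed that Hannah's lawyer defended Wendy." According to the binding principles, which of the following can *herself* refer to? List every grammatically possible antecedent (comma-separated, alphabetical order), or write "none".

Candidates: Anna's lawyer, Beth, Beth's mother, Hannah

*herself* is a reflexive; Principle A requires it to be bound within its binding domain — the matrix clause.
— Anna's lawyer: subject of the matrix clause; c-commands the reflexive within its binding domain — allowed (Principle A).
— Beth: possessor inside the subject DP of the clause headed by 'believed'; does not c-command the reflexive — cannot bind it (Principle A).
— Beth's mother: subject of the clause headed by 'believed'; does not c-command the reflexive — cannot bind it (Principle A).
— Hannah: possessor inside the subject DP of the clause headed by 'defended'; does not c-command the reflexive — cannot bind it (Principle A).

Anna's lawyer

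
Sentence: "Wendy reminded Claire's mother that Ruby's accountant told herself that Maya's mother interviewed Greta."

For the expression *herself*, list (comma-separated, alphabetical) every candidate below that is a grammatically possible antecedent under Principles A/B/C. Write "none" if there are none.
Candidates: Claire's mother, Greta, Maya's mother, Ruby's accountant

*herself* is a reflexive; Principle A requires it to be bound within its binding domain — the clause headed by 'told'.
— Claire's mother: object of the matrix clause; c-commands the reflexive but lies outside its binding domain — cannot bind it (Principle A).
— Greta: object of the clause headed by 'interviewed'; does not c-command the reflexive — cannot bind it (Principle A).
— Maya's mother: subject of the clause headed by 'interviewed'; does not c-command the reflexive — cannot bind it (Principle A).
— Ruby's accountant: subject of the clause headed by 'told'; c-commands the reflexive within its binding domain — allowed (Principle A).

Ruby's accountant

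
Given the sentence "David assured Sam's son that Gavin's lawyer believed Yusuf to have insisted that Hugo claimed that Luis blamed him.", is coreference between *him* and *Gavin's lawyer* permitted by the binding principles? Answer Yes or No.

*him* is a pronoun; Principle B requires it to be free in its binding domain — the clause headed by 'blamed'.
— Gavin's lawyer: subject of the clause headed by 'believed'; c-commands the pronoun but lies outside its binding domain — allowed.

Yes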